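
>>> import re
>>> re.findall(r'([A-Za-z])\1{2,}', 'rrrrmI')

The backreference `\1` re-matches whatever the first group consumed, character for character.
With a single group, `findall` returns only what that group captured — 1 item.

['r']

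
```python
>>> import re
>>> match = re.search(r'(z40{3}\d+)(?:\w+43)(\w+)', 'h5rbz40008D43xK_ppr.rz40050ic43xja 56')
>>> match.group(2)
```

'xK_ppr'

Pattern: the literal 'z4', then exactly 3 of the literal '0', then one or more of a digit (captured); then one or more of a word character, then the literal '43' (non-capturing group); then one or more of a word character (captured).
`search` walks the string left to right and returns the first match it finds.
The match spans [4:19] → 'z40008D43xK_ppr'.
Captured: group 1 = 'z40008', group 2 = 'xK_ppr'.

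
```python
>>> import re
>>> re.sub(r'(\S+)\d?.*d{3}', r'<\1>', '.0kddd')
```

'<.0k>'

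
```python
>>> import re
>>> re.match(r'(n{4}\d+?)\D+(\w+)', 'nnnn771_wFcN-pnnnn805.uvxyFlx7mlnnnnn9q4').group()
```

'nnnn771_wFcN-pnnnn805'

With `match`, the pattern is implicitly anchored at the beginning.
The match spans [0:21] → 'nnnn771_wFcN-pnnnn805'.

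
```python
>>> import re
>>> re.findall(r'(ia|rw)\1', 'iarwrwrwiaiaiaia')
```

['rw', 'ia', 'ia']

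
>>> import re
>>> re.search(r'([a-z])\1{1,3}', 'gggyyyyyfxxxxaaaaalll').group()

'ggg'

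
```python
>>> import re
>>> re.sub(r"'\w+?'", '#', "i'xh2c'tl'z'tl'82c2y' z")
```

'i#tl#tl# z'

Every occurrence is swapped for '#'.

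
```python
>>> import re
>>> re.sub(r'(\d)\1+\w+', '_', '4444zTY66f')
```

'_'

A backreference is literal: `\1` must see the identical characters the first group matched.
Matches: at [0:10] → '4444zTY66f'.
`sub` substitutes '_' at each match site.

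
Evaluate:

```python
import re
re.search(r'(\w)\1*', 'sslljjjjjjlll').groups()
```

The match spans [0:2] → 'ss'.
Captured: group 1 = 's'.

('s',)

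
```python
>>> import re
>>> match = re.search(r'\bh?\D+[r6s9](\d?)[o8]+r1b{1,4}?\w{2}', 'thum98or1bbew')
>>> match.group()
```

Pattern: a word boundary (`\b`, zero-width); then optionally a literal 'h', then one or more of a non-digit, then one of [r6s9]; then optionally a digit (captured); then one or more of one of [o8]; then the literal 'r1', then 1 to 4 of the literal 'b' (lazy), then exactly 2 of a word character.
Because the quantifier is non-greedy, it stops expanding at the earliest point where the rest of the pattern can succeed.
`search` walks the string left to right and returns the first match it finds.
The match spans [0:12] → 'thum98or1bbe'.
Captured: group 1 = '8'.

'thum98or1bbe'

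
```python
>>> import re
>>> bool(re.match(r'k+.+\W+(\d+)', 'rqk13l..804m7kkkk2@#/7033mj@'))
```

False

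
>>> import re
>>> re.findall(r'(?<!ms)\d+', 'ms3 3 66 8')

['3', '66', '8']

`(?!…)`/`(?<!…)` only lets a position through if the neighbouring text does NOT match; no characters are consumed.
Since nothing is captured, `findall` lists the 3 matched substrings directly.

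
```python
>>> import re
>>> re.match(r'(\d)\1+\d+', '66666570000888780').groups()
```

('6',)

The backreference `\1` re-matches whatever the first group consumed, character for character.
`match` is anchored at position 0; if the pattern doesn't fit there, it returns None.
The match spans [0:17] → '66666570000888780'.
Captured: group 1 = '6'.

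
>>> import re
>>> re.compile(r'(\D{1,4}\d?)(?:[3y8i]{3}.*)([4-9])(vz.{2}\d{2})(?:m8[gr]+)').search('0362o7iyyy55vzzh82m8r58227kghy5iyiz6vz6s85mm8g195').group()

The match spans [4:21] → 'o7iyyy55vzzh82m8r'.

'o7iyyy55vzzh82m8r'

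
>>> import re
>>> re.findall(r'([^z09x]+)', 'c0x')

['c']

This matches one or more of any character except [z09x] (captured).
Scanning left to right: at [0:1] match 'c', group 1 = 'c'.
One capturing group, so `findall` returns just the captured substring from the one match — 1 in all.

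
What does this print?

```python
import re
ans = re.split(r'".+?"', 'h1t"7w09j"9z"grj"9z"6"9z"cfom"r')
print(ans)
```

`split` removes every match and returns the 5 fragments in between.

['h1t', '9z', '9z', '9z', 'r']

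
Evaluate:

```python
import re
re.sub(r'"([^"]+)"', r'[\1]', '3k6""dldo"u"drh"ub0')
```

'3k6"[dldo]u[drh]ub0'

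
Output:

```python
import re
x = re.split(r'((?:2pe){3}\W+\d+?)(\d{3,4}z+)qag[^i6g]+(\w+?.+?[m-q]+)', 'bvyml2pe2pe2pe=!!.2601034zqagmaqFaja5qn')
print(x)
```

['bvyml', '2pe2pe2pe=!!.260', '1034z', '5qn', '']

A non-greedy quantifier consumes as few characters as it can — just enough that the remainder of the pattern still matches from where it stops; whatever follows it matches normally.
The group in the pattern means `split` returns the separators' captures alongside the pieces.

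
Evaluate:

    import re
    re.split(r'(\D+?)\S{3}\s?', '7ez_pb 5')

['7', 'e', 'b 5']

This matches one or more of a non-digit (lazy) (captured); then exactly 3 of a non-whitespace character, then optionally whitespace.
The `?` after the quantifier makes it lazy — it takes as little as possible before letting the rest of the pattern try.
Matches to split on: at [1:5] → 'ez_p'.
The group in the pattern means `split` returns the separators' captures alongside the pieces.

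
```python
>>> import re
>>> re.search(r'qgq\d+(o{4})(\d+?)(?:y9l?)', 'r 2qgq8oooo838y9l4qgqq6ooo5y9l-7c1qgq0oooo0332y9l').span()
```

The pattern matches the literal 'qgq', then one or more of a digit; then exactly 4 of a literal 'o' (captured); then one or more of a digit (lazy) (captured); then the literal 'y9', then optionally the literal 'l' (non-capturing group).
Unlike `match`, `search` isn't anchored — it looks for the pattern anywhere in the string.
The match spans [3:17] → 'qgq8oooo838y9l'.
Captured: group 1 = 'oooo', group 2 = '838'.

(3, 17)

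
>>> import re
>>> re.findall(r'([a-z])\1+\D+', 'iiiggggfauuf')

['i']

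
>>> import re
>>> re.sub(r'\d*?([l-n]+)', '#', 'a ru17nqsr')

This matches zero or more of a digit (lazy); then one or more of a character in [l-n] (captured).
Matches: at [4:7] → '17n'.
Every occurrence is swapped for '#'.

'a ru#qsr'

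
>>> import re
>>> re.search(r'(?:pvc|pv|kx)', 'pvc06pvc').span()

(0, 3)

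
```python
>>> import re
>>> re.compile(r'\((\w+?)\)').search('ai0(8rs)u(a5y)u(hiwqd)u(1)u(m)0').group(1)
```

The match spans [3:8] → '(8rs)'.
Captured: group 1 = '8rs'.

'8rs'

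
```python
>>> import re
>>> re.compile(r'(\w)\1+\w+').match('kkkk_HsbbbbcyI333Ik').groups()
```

After group 1 captures some text, `\1` only succeeds where that same text appears again.
`re.match` won't scan ahead — the pattern has to work from the very first character.
The match spans [0:19] → 'kkkk_HsbbbbcyI333Ik'.
Captured: group 1 = 'k'.

('k',)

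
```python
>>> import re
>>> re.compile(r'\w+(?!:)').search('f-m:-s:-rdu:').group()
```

`(?!…)`/`(?<!…)` only lets a position through if the neighbouring text does NOT match; no characters are consumed.
`re.search` scans for the first position where the pattern succeeds.
The match spans [0:1] → 'f'.

'f'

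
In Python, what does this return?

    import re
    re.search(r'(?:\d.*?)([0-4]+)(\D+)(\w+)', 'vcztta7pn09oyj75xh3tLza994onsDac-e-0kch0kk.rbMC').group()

'7pn09oyj75xh3tLza994onsDac'

A non-greedy quantifier consumes as few characters as it can — just enough that the remainder of the pattern still matches from where it stops; whatever follows it matches normally.
The match spans [6:32] → '7pn09oyj75xh3tLza994onsDac'.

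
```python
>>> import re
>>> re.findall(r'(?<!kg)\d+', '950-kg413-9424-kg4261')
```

['950', '13', '9424', '261']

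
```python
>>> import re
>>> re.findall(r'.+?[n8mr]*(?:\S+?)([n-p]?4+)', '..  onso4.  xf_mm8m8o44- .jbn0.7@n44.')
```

['o4', 'o44', 'n44']

Pattern: one or more of any character (lazy), then zero or more of one of [n8mr]; then one or more of a non-whitespace character (lazy) (non-capturing group); then optionally a character in [n-p], then one or more of a literal '4' (captured).
A non-greedy quantifier consumes as few characters as it can — just enough that the remainder of the pattern still matches from where it stops; whatever follows it matches normally.
Scanning left to right: at [0:9] match '..  onso4', group 1 = 'o4'; at [9:23] match '.  xf_mm8m8o44', group 1 = 'o44'; at [23:36] match '- .jbn0.7@n44', group 1 = 'n44'.
`findall` collects group 1 from each match (3 total).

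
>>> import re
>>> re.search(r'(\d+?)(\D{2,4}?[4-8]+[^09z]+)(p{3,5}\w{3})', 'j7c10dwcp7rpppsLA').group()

'10dwcp7rpppsLA'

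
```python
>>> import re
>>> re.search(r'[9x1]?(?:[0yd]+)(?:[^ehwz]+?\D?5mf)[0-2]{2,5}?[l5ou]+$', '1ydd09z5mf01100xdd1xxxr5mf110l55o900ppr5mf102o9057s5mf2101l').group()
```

'01100xdd1xxxr5mf110l55o900ppr5mf102o9057s5mf2101l'

This matches optionally one of [9x1]; then one or more of one of [0yd] (non-capturing group); then one or more of any character except [ehwz] (lazy), then optionally a non-digit, then the literal '5mf' (non-capturing group); then 2 to 5 of a character in [0-2] (lazy), then one or more of one of [l5ou]; then anchored at the end.
The match spans [10:59] → '01100xdd1xxxr5mf110l55o900ppr5mf102o9057s5mf2101l'.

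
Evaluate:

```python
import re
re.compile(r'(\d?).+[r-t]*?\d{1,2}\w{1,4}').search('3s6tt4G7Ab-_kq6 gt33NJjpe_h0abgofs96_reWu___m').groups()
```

Pattern: optionally a digit (captured); then one or more of any character; then zero or more of a character in [r-t] (lazy), then 1 to 2 of a digit, then 1 to 4 of a word character.
`re.search` tries every starting position until one works.
The match spans [0:40] → '3s6tt4G7Ab-_kq6 gt33NJjpe_h0abgofs96_reW'.
Captured: group 1 = '3'.

('3',)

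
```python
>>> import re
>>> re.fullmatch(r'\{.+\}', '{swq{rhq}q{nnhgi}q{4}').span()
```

(0, 21)

`fullmatch` succeeds only if the pattern covers the string from start to end.
The match spans [0:21] → '{swq{rhq}q{nnhgi}q{4}'.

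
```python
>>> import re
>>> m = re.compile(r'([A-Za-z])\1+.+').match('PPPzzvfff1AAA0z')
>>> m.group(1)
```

`\1` has to match the exact text group 1 already captured.
`re.match` won't scan ahead — the pattern has to work from the very first character.
The match spans [0:15] → 'PPPzzvfff1AAA0z'.
Captured: group 1 = 'P'.

'P'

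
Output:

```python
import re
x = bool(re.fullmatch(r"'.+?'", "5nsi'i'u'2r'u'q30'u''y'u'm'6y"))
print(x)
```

False

`re.fullmatch` requires the pattern to consume the entire string.
Here there's no way to consume every character, so the call returns None, and `bool(None)` is False.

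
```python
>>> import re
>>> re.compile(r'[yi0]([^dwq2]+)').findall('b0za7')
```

['za7']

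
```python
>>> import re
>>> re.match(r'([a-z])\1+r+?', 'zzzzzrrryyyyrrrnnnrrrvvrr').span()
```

With `match`, the pattern is implicitly anchored at the beginning.
The match spans [0:6] → 'zzzzzr'.

(0, 6)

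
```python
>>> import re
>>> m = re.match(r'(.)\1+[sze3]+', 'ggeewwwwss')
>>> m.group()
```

With `match`, the pattern is implicitly anchored at the beginning.
The match spans [0:4] → 'ggee'.

'ggee'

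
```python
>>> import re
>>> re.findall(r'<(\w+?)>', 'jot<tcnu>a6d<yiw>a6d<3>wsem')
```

['tcnu', 'yiw', '3']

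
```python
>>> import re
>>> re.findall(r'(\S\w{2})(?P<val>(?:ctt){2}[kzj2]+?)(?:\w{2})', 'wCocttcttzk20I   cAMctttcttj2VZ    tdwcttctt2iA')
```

[('wCo', 'cttcttz'), ('tdw', 'cttctt2')]

Lazy quantifiers expand one character at a time until the remainder of the pattern can match.
`findall` packs the 2 group values into a tuple for every match.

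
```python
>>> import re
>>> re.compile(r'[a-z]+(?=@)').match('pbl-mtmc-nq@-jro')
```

None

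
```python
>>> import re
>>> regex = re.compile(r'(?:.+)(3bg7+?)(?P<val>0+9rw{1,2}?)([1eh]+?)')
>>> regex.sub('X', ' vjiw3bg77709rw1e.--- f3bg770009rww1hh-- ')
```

Pattern: one or more of any character (non-capturing group); then the literal '3bg', then one or more of the literal '7' (lazy) (captured); then one or more of the literal '0', then the literal '9r', then 1 to 2 of the literal 'w' (lazy) (captured as 'val'); then one or more of one of [1eh] (lazy) (captured).
Matches: at [0:36] → ' vjiw3bg77709rw1e.--- f3bg770009rww1'.
`sub` substitutes 'X' at each match site.

'Xhh-- '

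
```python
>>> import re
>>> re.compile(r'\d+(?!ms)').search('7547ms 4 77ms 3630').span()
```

(0, 3)

Because the assertion is negative and zero-width, positions next to the forbidden text are skipped.
The match spans [0:3] → '754'.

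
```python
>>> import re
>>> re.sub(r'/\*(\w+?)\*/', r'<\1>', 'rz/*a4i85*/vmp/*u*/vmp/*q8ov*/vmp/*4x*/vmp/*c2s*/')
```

'rz<a4i85>vmp<u>vmp<q8ov>vmp<4x>vmp<c2s>'

Each match is replaced using the text its own group 1 captured.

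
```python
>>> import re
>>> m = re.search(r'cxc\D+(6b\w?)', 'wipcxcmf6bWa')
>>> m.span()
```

This matches the literal 'cxc', then one or more of a non-digit; then the literal '6b', then optionally a word character (captured).
`re.search` tries every starting position until one works.
The match spans [3:11] → 'cxcmf6bW'.
Captured: group 1 = '6bW'.

(3, 11)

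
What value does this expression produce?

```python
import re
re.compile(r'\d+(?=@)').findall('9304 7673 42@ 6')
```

['42']

The lookaround is zero-width — it requires the adjacent text to match without consuming it, so the asserted text isn't part of the match.
`findall` yields the raw match text (1 of them) because the pattern has no groups.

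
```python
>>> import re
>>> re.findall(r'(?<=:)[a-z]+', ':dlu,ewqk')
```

['dlu']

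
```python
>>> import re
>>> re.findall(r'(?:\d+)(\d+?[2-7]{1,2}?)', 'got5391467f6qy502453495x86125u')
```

['67', '95', '25']

This matches one or more of a digit (non-capturing group); then one or more of a digit (lazy), then 1 to 2 of a character in [2-7] (lazy) (captured).
Matches: at [3:10] match '5391467', group 1 = '67'; at [14:23] match '502453495', group 1 = '95'; at [24:29] match '86125', group 1 = '25'.
`findall` collects group 1 from each match (3 total).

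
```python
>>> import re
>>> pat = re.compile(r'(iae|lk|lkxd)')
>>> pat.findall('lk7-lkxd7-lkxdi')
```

Alternation isn't longest-match — the leftmost alternative that fits at this position is chosen.
`findall` collects group 1 from each match (3 total).

['lk', 'lk', 'lk']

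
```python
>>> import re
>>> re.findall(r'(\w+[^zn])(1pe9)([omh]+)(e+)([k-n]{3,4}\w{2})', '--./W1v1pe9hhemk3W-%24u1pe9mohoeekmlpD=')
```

This matches one or more of a word character, then any character except [zn] (captured); then the literal '1p', then the literal 'e9' (captured); then one or more of one of [omh] (captured); then one or more of a literal 'e' (captured); then 3 to 4 of a character in [k-n], then exactly 2 of a word character (captured).
5 groups means the one result is a tuple of 5 captured strings — 1 here.

[('24u', '1pe9', 'moho', 'ee', 'kmlpD')]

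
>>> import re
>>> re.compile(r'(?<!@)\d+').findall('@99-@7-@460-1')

['9', '60', '1']

The negative lookahead/lookbehind blocks any match where the forbidden context is present.
With no groups in the pattern, `findall` gives back each whole match — 3 here.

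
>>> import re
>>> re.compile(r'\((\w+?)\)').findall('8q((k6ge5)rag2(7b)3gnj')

['k6ge5', '7b']

Scanning left to right: at [3:10] match '(k6ge5)', group 1 = 'k6ge5'; at [14:18] match '(7b)', group 1 = '7b'.
Because there's exactly one group, `findall` drops the full match and keeps group 1 from each hit.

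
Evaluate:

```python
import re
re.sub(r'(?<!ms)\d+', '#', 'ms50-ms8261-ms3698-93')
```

Because the assertion is negative and zero-width, positions next to the forbidden text are skipped.
Matches: at [3:4] → '0'; at [8:11] → '261'; at [15:18] → '698'; at [19:21] → '93'.
Each match is replaced by '#'.

'ms5#-ms8#-ms3#-#'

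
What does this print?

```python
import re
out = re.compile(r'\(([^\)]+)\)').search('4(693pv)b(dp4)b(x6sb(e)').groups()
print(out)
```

('693pv',)

The match spans [1:8] → '(693pv)'.
Captured: group 1 = '693pv'.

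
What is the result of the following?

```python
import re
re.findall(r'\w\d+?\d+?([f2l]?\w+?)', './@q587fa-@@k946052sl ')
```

['7', '6', 's']

Pattern: a word character, then one or more of a digit (lazy), then one or more of a digit (lazy); then optionally one of [f2l], then one or more of a word character (lazy) (captured).
Because the quantifier is non-greedy, it stops expanding at the earliest point where the rest of the pattern can succeed.
Matches: at [3:7] match 'q587', group 1 = '7'; at [12:16] match 'k946', group 1 = '6'; at [16:20] match '052s', group 1 = 's'.
`findall` collects group 1 from each match (3 total).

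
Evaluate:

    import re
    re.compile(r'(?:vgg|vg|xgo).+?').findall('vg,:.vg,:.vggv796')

['vg,', 'vg,', 'vggv']

Alternation isn't longest-match — the leftmost alternative that fits at this position is chosen.
Scanning left to right: at [0:3] → 'vg,'; at [5:8] → 'vg,'; at [10:14] → 'vggv'.
Since nothing is captured, `findall` lists the 3 matched substrings directly.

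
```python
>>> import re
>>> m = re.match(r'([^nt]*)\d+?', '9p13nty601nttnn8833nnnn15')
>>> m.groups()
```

The pattern matches zero or more of any character except [nt] (captured); then one or more of a digit (lazy).
With `match`, the pattern is implicitly anchored at the beginning.
The match spans [0:4] → '9p13'.
Captured: group 1 = '9p1'.

('9p1',)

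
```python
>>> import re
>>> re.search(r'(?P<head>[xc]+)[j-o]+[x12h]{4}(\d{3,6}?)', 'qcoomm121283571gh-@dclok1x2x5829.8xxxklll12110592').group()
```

'coomm1212835'

Pattern: one or more of one of [xc] (captured as 'head'); then one or more of a character in [j-o], then exactly 4 of one of [x12h]; then 3 to 6 of a digit (lazy) (captured).
The match spans [1:13] → 'coomm1212835'.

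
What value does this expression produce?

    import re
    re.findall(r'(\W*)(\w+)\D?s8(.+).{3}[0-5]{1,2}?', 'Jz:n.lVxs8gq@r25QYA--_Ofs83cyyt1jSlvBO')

Pattern: zero or more of a non-word character (captured); then one or more of a word character (captured); then optionally a non-digit, then the literal 's8'; then one or more of any character (captured); then exactly 3 of any character, then 1 to 2 of a character in [0-5] (lazy).
Multiple groups make `findall` return tuples — one 3-tuple for the one match.

[('.', 'lVx', 'gq@r25QYA--_Ofs83c')]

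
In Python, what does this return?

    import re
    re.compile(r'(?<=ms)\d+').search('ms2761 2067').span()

The lookaround is zero-width — it requires the adjacent text to match without consuming it, so the asserted text isn't part of the match.
The match spans [2:6] → '2761'.

(2, 6)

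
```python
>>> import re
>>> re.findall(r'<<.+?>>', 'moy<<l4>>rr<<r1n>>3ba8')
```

Because the quantifier is non-greedy, it stops expanding at the earliest point where the rest of the pattern can succeed.
`findall` yields the raw match text (2 of them) because the pattern has no groups.

['<<l4>>', '<<r1n>>']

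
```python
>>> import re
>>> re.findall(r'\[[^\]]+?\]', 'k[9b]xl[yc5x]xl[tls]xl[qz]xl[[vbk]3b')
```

['[9b]', '[yc5x]', '[tls]', '[qz]', '[[vbk]']

Since nothing is captured, `findall` lists the 5 matched substrings directly.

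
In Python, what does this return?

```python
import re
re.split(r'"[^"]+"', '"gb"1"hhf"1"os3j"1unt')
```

['', '1', '1', '1unt']

Splitting on the pattern gives 4 pieces.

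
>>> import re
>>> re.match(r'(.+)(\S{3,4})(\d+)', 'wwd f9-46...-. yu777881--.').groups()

('wwd f9-46...-. yu77', '788', '1')

Pattern: one or more of any character (captured); then 3 to 4 of a non-whitespace character (captured); then one or more of a digit (captured).
`re.match` won't scan ahead — the pattern has to work from the very first character.
The match spans [0:23] → 'wwd f9-46...-. yu777881'.
Captured: group 1 = 'wwd f9-46...-. yu77', group 2 = '788', group 3 = '1'.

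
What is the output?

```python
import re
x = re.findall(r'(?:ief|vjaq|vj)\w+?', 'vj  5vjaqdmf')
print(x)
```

The regex engine tests alternatives in the order written; an earlier branch that matches wins even if a later one would match more.
Matches: at [5:10] → 'vjaqd'.
With no groups in the pattern, `findall` gives back each whole match — 1 here.

['vjaqd']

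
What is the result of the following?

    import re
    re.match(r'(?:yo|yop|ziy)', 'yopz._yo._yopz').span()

(0, 2)

`match` is anchored at position 0; if the pattern doesn't fit there, it returns None.
The match spans [0:2] → 'yo'.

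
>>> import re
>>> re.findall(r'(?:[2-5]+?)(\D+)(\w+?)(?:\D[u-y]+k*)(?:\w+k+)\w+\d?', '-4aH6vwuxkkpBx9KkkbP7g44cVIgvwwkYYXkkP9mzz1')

[('aH', '6')]

The pattern matches one or more of a character in [2-5] (lazy) (non-capturing group); then one or more of a non-digit (captured); then one or more of a word character (lazy) (captured); then a non-digit, then one or more of a character in [u-y], then zero or more of a literal 'k' (non-capturing group); then one or more of a word character, then one or more of a literal 'k' (non-capturing group); then one or more of a word character, then optionally a digit.
The `?` after the quantifier makes it lazy — it takes as little as possible before letting the rest of the pattern try.
Matches: at [1:43] match '4aH6vwuxkkpBx9KkkbP7g44cVIgvwwkYYXkkP9mzz1', groups = ('aH', '6').
`findall` packs the 2 group values into a tuple for every match.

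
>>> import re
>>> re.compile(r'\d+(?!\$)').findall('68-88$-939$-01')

The negative lookahead/lookbehind blocks any match where the forbidden context is present.
Scanning left to right: at [0:2] → '68'; at [3:4] → '8'; at [7:9] → '93'; at [12:14] → '01'.
`findall` yields the raw match text (4 of them) because the pattern has no groups.

['68', '8', '93', '01']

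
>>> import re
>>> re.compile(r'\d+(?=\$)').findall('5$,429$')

['5', '429']

The positive lookaround only admits positions where the adjacent text matches; those characters stay outside the span.
`findall` yields the raw match text (2 of them) because the pattern has no groups.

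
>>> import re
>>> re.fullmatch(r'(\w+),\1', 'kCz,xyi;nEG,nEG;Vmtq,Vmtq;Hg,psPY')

None

`\1` has to match the exact text group 1 already captured.
`re.fullmatch` requires the pattern to consume the entire string.
Here the pattern can't cover the whole string, so the call returns None.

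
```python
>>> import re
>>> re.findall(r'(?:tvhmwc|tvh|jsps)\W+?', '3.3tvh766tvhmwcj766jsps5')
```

No capturing groups, so `findall` returns the 0 full match strings.
Nothing in the string satisfies the pattern, so the list is empty.

[]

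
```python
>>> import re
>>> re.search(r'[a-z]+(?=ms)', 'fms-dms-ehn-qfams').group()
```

The lookaround is zero-width — it requires the adjacent text to match without consuming it, so the asserted text isn't part of the match.
`search` walks the string left to right and returns the first match it finds.
The match spans [0:1] → 'f'.

'f'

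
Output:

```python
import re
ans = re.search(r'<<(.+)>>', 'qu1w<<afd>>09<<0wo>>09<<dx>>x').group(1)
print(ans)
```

afd>>09<<0wo>>09<<dx

`re.search` scans for the first position where the pattern succeeds.
The match spans [4:28] → '<<afd>>09<<0wo>>09<<dx>>'.
Captured: group 1 = 'afd>>09<<0wo>>09<<dx'.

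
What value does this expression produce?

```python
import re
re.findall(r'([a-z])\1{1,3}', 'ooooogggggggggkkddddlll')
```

['o', 'g', 'g', 'k', 'd', 'l']

`\1` has to match the exact text group 1 already captured.
`findall` collects group 1 from each match (6 total).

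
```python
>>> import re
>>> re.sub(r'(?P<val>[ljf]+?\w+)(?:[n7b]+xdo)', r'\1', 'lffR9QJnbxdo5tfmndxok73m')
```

Pattern: one or more of one of [ljf] (lazy), then one or more of a word character (captured as 'val'); then one or more of one of [n7b], then the literal 'xdo' (non-capturing group).
Matches: at [0:12] → 'lffR9QJnbxdo'.
Each match is replaced using the text its own group 1 captured.

'lffR9QJn5tfmndxok73m'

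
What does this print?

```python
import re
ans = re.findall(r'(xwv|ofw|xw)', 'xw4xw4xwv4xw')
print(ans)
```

Branches in `(...|...)` are attempted left-to-right; the first branch that allows the whole pattern to succeed is taken.
Scanning left to right: at [0:2] match 'xw', group 1 = 'xw'; at [3:5] match 'xw', group 1 = 'xw'; at [6:9] match 'xwv', group 1 = 'xwv'; at [10:12] match 'xw', group 1 = 'xw'.
With a single group, `findall` returns only what that group captured — 4 items.

['xw', 'xw', 'xwv', 'xw']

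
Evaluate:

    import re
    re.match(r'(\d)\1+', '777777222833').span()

(0, 6)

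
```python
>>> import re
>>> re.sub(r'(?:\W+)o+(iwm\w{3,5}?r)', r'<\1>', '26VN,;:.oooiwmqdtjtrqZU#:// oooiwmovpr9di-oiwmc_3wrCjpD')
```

'26VN<iwmqdtjtr>qZU<iwmovpr>9di<iwmc_3wr>CjpD'

The pattern matches one or more of a non-word character (non-capturing group); then one or more of a literal 'o'; then the literal 'iwm', then 3 to 5 of a word character (lazy), then the literal 'r' (captured).
Each match is replaced using the text its own group 1 captured.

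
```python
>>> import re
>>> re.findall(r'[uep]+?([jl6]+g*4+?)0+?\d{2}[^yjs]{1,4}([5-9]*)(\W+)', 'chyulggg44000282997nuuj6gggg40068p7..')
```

[('j6gggg4', '', '.')]

The pattern matches one or more of one of [uep] (lazy); then one or more of one of [jl6], then zero or more of the literal 'g', then one or more of a literal '4' (lazy) (captured); then one or more of the literal '0' (lazy), then exactly 2 of a digit, then 1 to 4 of any character except [yjs]; then zero or more of a character in [5-9] (captured); then one or more of a non-word character (captured).
Scanning left to right: at [20:37] match 'uuj6gggg40068p7..', groups = ('j6gggg4', '', '.').
3 groups means the one result is a tuple of 3 captured strings — 1 here.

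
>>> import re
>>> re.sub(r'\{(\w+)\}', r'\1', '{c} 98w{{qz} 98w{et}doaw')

'c 98w{qz 98wetdoaw'

Matches: at [0:3] → '{c}'; at [8:12] → '{qz}'; at [16:20] → '{et}'.
Each match is replaced using the text its own group 1 captured.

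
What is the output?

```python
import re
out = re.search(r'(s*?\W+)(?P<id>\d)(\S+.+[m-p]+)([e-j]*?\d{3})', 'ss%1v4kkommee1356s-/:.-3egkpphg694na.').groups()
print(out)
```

This matches zero or more of the literal 's' (lazy), then one or more of a non-word character (captured); then a digit (captured as 'id'); then one or more of a non-whitespace character, then one or more of any character, then one or more of a character in [m-p] (captured); then zero or more of a character in [e-j] (lazy), then exactly 3 of a digit (captured).
Unlike `match`, `search` isn't anchored — it looks for the pattern anywhere in the string.
The match spans [0:34] → 'ss%1v4kkommee1356s-/:.-3egkpphg694'.
Captured: group 1 = 'ss%', group 2 = '1', group 3 = 'v4kkommee1356s-/:.-3egkpp', group 4 = 'hg694'.

('ss%', '1', 'v4kkommee1356s-/:.-3egkpp', 'hg694')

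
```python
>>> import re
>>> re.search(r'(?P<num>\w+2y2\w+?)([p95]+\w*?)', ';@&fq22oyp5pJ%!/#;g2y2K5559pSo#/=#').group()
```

Pattern: one or more of a word character, then the literal '2y2', then one or more of a word character (lazy) (captured as 'num'); then one or more of one of [p95], then zero or more of a word character (lazy) (captured).
With the lazy modifier that quantifier settles for the fewest repetitions that let the rest of the pattern succeed (the atoms after it are unaffected and can still be greedy).
`re.search` scans for the first position where the pattern succeeds.
The match spans [18:28] → 'g2y2K5559p'.
Captured: group 1 = 'g2y2K', group 2 = '5559p'.

'g2y2K5559p'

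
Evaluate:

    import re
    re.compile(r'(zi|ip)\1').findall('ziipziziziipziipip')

After group 1 captures some text, `\1` only succeeds where that same text appears again.
Scanning left to right: at [4:8] match 'zizi', group 1 = 'zi'; at [14:18] match 'ipip', group 1 = 'ip'.
`findall` collects group 1 from each match (2 total).

['zi', 'ip']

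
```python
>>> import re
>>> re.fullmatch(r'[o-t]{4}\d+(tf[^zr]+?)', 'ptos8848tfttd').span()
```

For `fullmatch`, every character of the input must be accounted for by the pattern.
The match spans [0:13] → 'ptos8848tfttd'.

(0, 13)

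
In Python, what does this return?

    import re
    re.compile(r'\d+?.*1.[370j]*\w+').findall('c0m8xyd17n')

['0m8xyd17n']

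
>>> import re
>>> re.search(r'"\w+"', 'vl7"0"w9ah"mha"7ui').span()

(3, 6)

The match spans [3:6] → '"0"'.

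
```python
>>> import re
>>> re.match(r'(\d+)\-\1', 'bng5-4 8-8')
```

None

With `match`, the pattern is implicitly anchored at the beginning.
Here the string doesn't start with a match, so the call returns None.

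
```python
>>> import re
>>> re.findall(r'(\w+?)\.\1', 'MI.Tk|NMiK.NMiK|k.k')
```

['NMiK', 'k']

After group 1 captures some text, `\1` only succeeds where that same text appears again.
Matches: at [6:15] match 'NMiK.NMiK', group 1 = 'NMiK'; at [16:19] match 'k.k', group 1 = 'k'.
Because there's exactly one group, `findall` drops the full match and keeps group 1 from each hit.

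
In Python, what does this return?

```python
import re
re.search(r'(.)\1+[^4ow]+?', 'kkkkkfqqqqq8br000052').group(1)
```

`\1` has to match the exact text group 1 already captured.
`re.search` scans for the first position where the pattern succeeds.
The match spans [0:6] → 'kkkkkf'.
Captured: group 1 = 'k'.

'k'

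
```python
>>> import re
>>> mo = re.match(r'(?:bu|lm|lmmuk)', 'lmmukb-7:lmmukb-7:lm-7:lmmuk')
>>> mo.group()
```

With `match`, the pattern is implicitly anchored at the beginning.
The match spans [0:2] → 'lm'.

'lm'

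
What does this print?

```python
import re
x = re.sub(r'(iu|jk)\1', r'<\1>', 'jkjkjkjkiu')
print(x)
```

<jk><jk>iu

The backreference `\1` re-matches whatever the first group consumed, character for character.
Matches: at [0:4] → 'jkjk'; at [4:8] → 'jkjk'.
`\1` in the replacement pulls in group 1's text for each match.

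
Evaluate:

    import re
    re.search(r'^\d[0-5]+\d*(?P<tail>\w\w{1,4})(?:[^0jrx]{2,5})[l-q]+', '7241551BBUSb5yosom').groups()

The pattern matches anchored at the start of the string; then a digit, then one or more of a character in [0-5], then zero or more of a digit; then a word character, then 1 to 4 of a word character (captured as 'tail'); then 2 to 5 of any character except [0jrx] (non-capturing group); then one or more of a character in [l-q].
`re.search` scans for the first position where the pattern succeeds.
The match spans [0:18] → '7241551BBUSb5yosom'.
Captured: group 1 = 'BBUSb'.

('BBUSb',)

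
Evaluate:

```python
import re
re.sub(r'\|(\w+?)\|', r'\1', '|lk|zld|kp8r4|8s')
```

Matches: at [0:4] → '|lk|'; at [7:14] → '|kp8r4|'.
The replacement refers to a captured group, so each match is rewritten using its own captured text.

'lkzldkp8r48s'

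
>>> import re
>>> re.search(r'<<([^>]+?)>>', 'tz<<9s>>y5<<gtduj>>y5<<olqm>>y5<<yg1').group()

'<<9s>>'

The match spans [2:8] → '<<9s>>'.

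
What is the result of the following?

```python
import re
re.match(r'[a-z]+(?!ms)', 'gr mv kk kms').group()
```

With `match`, the pattern is implicitly anchored at the beginning.
The match spans [0:2] → 'gr'.

'gr'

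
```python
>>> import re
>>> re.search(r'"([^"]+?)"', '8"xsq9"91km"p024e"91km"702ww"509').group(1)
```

`re.search` tries every starting position until one works.
The match spans [1:7] → '"xsq9"'.
Captured: group 1 = 'xsq9'.

'xsq9'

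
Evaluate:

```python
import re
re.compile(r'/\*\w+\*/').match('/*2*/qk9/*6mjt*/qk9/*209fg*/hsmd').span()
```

(0, 5)

`re.match` won't scan ahead — the pattern has to work from the very first character.
The match spans [0:5] → '/*2*/'.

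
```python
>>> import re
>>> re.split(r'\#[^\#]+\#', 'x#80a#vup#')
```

`split` removes every match and returns the 2 fragments in between.

['x', 'vup#']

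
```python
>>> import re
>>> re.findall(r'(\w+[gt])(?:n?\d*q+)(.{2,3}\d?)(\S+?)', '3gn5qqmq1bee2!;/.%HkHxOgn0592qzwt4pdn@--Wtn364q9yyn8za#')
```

Pattern: one or more of a word character, then one of [gt] (captured); then optionally a literal 'n', then zero or more of a digit, then one or more of the literal 'q' (non-capturing group); then 2 to 3 of any character, then optionally a digit (captured); then one or more of a non-whitespace character (lazy) (captured).
A `+?`/`*?`/`{m,n}?` starts at its minimum and grows only as far as needed for what follows to match.
Scanning left to right: at [0:10] match '3gn5qqmq1b', groups = ('3g', 'mq1', 'b'); at [18:35] match 'HkHxOgn0592qzwt4p', groups = ('HkHxOg', 'zwt4', 'p'); at [40:51] match 'Wtn364q9yyn', groups = ('Wt', '9yy', 'n').
3 groups means each result is a tuple of 3 captured strings — 3 here.

[('3g', 'mq1', 'b'), ('HkHxOg', 'zwt4', 'p'), ('Wt', '9yy', 'n')]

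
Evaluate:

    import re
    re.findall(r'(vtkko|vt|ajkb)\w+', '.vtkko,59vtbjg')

With a single group, `findall` returns only what that group captured — 2 items.

['vt', 'vt']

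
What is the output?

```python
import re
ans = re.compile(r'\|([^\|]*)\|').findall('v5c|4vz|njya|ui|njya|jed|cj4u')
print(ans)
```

With a single group, `findall` returns only what that group captured — 3 items.

['4vz', 'ui', 'jed']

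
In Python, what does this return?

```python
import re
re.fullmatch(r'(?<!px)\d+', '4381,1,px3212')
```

None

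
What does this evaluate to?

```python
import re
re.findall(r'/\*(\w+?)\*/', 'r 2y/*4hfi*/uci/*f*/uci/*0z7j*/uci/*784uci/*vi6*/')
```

['4hfi', 'f', '0z7j', 'vi6']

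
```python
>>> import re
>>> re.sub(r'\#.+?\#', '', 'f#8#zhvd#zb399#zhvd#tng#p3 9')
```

'fzhvdzhvdp3 9'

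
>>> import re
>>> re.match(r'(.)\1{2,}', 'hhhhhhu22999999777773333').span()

(0, 6)

After group 1 captures some text, `\1` only succeeds where that same text appears again.
`re.match` only tries the pattern at the start of the string.
The match spans [0:6] → 'hhhhhh'.
Captured: group 1 = 'h'.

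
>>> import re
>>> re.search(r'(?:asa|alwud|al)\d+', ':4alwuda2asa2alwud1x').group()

Unlike `match`, `search` isn't anchored — it looks for the pattern anywhere in the string.
The match spans [9:13] → 'asa2'.

'asa2'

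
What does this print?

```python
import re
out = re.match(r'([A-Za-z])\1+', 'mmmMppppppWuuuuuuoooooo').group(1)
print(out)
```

m

`\1` is not a pattern — it's the concrete string captured by group 1, re-applied verbatim.
`re.match` won't scan ahead — the pattern has to work from the very first character.
The match spans [0:3] → 'mmm'.
Captured: group 1 = 'm'.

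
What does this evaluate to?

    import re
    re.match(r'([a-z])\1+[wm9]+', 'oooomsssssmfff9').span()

`re.match` only tries the pattern at the start of the string.
The match spans [0:5] → 'oooom'.

(0, 5)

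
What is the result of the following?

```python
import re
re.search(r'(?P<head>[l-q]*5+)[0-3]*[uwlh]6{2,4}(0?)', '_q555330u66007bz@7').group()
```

'q555330u660'

The pattern matches zero or more of a character in [l-q], then one or more of a literal '5' (captured as 'head'); then zero or more of a character in [0-3], then one of [uwlh], then 2 to 4 of a literal '6'; then optionally a literal '0' (captured).
`re.search` scans for the first position where the pattern succeeds.
The match spans [1:12] → 'q555330u660'.
Captured: group 1 = 'q555', group 2 = '0'.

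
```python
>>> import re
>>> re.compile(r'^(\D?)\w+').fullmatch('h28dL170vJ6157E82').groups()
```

Pattern: anchored at the start of the string; then optionally a non-digit (captured); then one or more of a word character.
`re.fullmatch` is like wrapping the pattern in `^…$` (in single-line mode).
The match spans [0:17] → 'h28dL170vJ6157E82'.
Captured: group 1 = 'h'.

('h',)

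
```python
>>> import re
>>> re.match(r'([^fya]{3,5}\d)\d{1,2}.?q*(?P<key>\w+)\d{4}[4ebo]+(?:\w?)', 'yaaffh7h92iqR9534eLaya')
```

`match` is anchored at position 0; if the pattern doesn't fit there, it returns None.
Here the string doesn't start with a match, so the call returns None.

None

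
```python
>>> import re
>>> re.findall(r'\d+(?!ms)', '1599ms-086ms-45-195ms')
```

['159', '08', '45', '19']

The negative lookahead/lookbehind blocks any match where the forbidden context is present.
`findall` yields the raw match text (4 of them) because the pattern has no groups.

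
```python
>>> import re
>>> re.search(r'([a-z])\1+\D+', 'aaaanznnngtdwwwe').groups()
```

('a',)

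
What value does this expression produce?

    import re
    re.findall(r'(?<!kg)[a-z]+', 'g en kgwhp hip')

['g', 'en', 'kgwhp', 'hip']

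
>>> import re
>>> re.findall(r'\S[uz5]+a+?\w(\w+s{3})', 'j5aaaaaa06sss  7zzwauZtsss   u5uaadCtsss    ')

Pattern: a non-whitespace character, then one or more of one of [uz5], then one or more of a literal 'a' (lazy); then a word character; then one or more of a word character, then exactly 3 of the literal 's' (captured).
Lazy quantifiers expand one character at a time until the remainder of the pattern can match.
Matches: at [0:13] match 'j5aaaaaa06sss', group 1 = 'aaaa06sss'; at [29:40] match 'u5uaadCtsss', group 1 = 'dCtsss'.
With a single group, `findall` returns only what that group captured — 2 items.

['aaaa06sss', 'dCtsss']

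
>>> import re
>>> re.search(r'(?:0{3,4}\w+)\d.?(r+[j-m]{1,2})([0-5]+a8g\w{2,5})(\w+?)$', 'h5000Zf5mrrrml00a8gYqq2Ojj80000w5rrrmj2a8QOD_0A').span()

The pattern matches 3 to 4 of the literal '0', then one or more of a word character (non-capturing group); then a digit, then optionally any character; then one or more of a literal 'r', then 1 to 2 of a character in [j-m] (captured); then one or more of a character in [0-5], then the literal 'a8g', then 2 to 5 of a word character (captured); then one or more of a word character (lazy) (captured); then anchored at the end.
`re.search` tries every starting position until one works.
The match spans [2:47] → '000Zf5mrrrml00a8gYqq2Ojj80000w5rrrmj2a8QOD_0A'.
Captured: group 1 = 'rrrml', group 2 = '00a8gYqq2O', group 3 = 'jj80000w5rrrmj2a8QOD_0A'.

(2, 47)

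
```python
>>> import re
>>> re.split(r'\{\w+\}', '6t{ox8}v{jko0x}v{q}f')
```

['6t', 'v', 'v', 'f']

Matches to split on: at [2:7] → '{ox8}'; at [8:15] → '{jko0x}'; at [16:19] → '{q}'.
Splitting on the pattern gives 4 pieces.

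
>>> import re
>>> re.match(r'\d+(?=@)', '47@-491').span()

(0, 2)

Because the assertion is zero-width, the text it checks is not consumed and won't appear in the result.
`match` is anchored at position 0; if the pattern doesn't fit there, it returns None.
The match spans [0:2] → '47'.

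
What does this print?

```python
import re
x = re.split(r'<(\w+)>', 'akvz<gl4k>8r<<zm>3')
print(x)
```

['akvz', 'gl4k', '8r<', 'zm', '3']

Matches to split on: at [4:10] → '<gl4k>'; at [13:17] → '<zm>'.
With a capturing group present, the delimiter's captured portion is kept in the result list.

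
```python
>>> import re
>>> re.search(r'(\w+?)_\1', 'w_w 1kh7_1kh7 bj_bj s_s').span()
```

(0, 3)

After group 1 captures some text, `\1` only succeeds where that same text appears again.
`re.search` scans for the first position where the pattern succeeds.
The match spans [0:3] → 'w_w'.
Captured: group 1 = 'w'.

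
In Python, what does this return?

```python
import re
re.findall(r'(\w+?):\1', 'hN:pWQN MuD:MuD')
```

['MuD']

`\1` is not a pattern — it's the concrete string captured by group 1, re-applied verbatim.
Matches: at [8:15] match 'MuD:MuD', group 1 = 'MuD'.
Because there's exactly one group, `findall` drops the full match and keeps group 1 from the one hit.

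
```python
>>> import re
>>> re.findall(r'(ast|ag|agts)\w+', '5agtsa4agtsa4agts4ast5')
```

Alternation tries branches left to right and keeps the first one that lets the overall match succeed at that position.
`findall` collects group 1 from the one match (1 total).

['ag']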